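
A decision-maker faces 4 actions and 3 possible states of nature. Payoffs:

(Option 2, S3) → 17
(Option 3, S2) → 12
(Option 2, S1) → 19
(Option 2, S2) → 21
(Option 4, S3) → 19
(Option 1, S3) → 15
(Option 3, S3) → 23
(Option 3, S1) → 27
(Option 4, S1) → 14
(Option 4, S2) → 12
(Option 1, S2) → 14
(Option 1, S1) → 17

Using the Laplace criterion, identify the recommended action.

Row averages: Option 1=46/3, Option 2=19, Option 3=62/3, Option 4=15
Highest average = 62/3 → Option 3.

Option 3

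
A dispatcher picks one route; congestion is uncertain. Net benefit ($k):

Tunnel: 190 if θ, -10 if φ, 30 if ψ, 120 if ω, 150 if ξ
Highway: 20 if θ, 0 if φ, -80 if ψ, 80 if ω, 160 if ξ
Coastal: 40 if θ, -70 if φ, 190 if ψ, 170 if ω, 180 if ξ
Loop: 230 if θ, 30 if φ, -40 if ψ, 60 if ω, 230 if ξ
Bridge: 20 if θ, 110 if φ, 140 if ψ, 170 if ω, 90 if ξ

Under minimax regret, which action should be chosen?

Column bests: θ=230, φ=110, ψ=190, ω=170, ξ=230.
Tunnel regrets: 40, 120, 160, 50, 80 → max 160
Highway regrets: 210, 110, 270, 90, 70 → max 270
Coastal regrets: 190, 180, 0, 0, 50 → max 190
Loop regrets: 0, 80, 230, 110, 0 → max 230
Bridge regrets: 210, 0, 50, 0, 140 → max 210
Smallest max regret = 160 → Tunnel.

Tunnel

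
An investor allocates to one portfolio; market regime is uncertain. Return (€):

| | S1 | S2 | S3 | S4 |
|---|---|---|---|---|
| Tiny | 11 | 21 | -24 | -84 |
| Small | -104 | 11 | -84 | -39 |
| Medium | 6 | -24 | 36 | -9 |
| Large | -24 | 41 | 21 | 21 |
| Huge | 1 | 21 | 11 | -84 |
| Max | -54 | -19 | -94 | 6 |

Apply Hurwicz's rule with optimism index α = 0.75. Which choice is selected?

Large

Tiny: 0.75·21 + 0.25·(-84) = -5.25
Small: 0.75·11 + 0.25·(-104) = -17.75
Medium: 0.75·36 + 0.25·(-24) = 21
Large: 0.75·41 + 0.25·(-24) = 24.75
Huge: 0.75·21 + 0.25·(-84) = -5.25
Max: 0.75·6 + 0.25·(-94) = -19
Highest Hurwicz score = 24.75 → Large.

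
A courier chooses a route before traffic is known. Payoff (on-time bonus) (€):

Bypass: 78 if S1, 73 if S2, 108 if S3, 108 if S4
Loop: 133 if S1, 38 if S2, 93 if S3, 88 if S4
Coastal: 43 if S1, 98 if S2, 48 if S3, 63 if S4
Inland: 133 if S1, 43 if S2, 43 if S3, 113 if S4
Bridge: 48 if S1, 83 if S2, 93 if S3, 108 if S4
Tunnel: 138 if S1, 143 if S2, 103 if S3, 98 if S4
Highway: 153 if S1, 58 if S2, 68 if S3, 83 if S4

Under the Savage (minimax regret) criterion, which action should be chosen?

Tunnel

Column bests: S1=153, S2=143, S3=108, S4=113.
Bypass regrets: 75, 70, 0, 5 → max 75
Loop regrets: 20, 105, 15, 25 → max 105
Coastal regrets: 110, 45, 60, 50 → max 110
Inland regrets: 20, 100, 65, 0 → max 100
Bridge regrets: 105, 60, 15, 5 → max 105
Tunnel regrets: 15, 0, 5, 15 → max 15
Highway regrets: 0, 85, 40, 30 → max 85
Smallest max regret = 15 → Tunnel.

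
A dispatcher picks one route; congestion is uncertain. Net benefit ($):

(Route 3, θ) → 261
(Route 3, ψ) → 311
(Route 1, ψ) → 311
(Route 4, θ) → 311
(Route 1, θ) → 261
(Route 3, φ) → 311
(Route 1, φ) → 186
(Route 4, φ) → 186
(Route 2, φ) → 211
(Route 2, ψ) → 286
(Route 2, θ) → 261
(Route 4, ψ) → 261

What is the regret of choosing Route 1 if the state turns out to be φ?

Best payoff under φ is 311.
Regret = 311 − 186 = 125.

125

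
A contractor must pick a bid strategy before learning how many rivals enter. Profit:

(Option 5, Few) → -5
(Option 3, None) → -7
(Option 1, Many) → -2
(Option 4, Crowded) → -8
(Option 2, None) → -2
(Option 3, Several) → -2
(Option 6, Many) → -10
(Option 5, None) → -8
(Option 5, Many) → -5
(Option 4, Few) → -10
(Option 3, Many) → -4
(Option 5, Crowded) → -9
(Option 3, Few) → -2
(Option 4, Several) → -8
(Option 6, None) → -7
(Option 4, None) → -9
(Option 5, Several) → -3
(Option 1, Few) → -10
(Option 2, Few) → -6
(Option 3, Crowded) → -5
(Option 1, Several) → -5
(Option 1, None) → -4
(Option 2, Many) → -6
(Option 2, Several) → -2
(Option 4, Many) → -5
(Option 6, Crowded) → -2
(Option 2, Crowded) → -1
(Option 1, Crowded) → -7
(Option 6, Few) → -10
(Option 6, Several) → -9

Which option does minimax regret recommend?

Option 2

Column bests: None=-2, Few=-2, Several=-2, Many=-2, Crowded=-1.
Option 1 regrets: 2, 8, 3, 0, 6 → max 8
Option 2 regrets: 0, 4, 0, 4, 0 → max 4
Option 3 regrets: 5, 0, 0, 2, 4 → max 5
Option 4 regrets: 7, 8, 6, 3, 7 → max 8
Option 5 regrets: 6, 3, 1, 3, 8 → max 8
Option 6 regrets: 5, 8, 7, 8, 1 → max 8
Smallest max regret = 4 → Option 2.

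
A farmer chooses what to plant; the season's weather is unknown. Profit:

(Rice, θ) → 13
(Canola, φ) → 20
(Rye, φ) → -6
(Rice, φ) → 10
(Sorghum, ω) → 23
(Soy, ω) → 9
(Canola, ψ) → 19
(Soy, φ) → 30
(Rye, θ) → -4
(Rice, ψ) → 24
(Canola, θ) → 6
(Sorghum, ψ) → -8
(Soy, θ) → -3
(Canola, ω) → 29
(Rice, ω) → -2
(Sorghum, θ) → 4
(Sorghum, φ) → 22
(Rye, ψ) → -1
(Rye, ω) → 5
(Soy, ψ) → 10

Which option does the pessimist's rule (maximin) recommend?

Canola

Row minima: Sorghum=-8, Rice=-2, Soy=-3, Canola=6, Rye=-6
Best worst-case = 6 → Canola.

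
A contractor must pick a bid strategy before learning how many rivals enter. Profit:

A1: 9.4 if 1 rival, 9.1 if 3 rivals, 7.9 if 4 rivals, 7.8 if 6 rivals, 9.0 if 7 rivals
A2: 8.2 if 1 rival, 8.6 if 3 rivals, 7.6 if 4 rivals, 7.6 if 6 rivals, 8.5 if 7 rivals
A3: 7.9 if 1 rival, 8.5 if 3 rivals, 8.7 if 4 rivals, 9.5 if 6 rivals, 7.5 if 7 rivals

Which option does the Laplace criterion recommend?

Row averages: A1=8.64, A2=8.1, A3=8.42
Highest average = 8.64 → A1.

A1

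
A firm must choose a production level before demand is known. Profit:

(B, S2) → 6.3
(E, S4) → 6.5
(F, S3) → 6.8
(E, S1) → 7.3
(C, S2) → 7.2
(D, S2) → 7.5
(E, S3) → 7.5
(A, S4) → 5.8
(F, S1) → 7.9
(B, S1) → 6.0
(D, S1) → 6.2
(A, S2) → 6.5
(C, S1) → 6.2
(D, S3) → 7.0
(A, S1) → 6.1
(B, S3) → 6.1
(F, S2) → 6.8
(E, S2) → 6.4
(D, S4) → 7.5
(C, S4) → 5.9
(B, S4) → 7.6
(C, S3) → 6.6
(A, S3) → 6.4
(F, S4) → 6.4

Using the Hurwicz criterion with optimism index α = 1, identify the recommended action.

F

A: 1·6.5 + 0·5.8 = 6.5
B: 1·7.6 + 0·6.0 = 7.6
C: 1·7.2 + 0·5.9 = 7.2
D: 1·7.5 + 0·6.2 = 7.5
E: 1·7.5 + 0·6.4 = 7.5
F: 1·7.9 + 0·6.4 = 7.9
Highest Hurwicz score = 7.9 → F.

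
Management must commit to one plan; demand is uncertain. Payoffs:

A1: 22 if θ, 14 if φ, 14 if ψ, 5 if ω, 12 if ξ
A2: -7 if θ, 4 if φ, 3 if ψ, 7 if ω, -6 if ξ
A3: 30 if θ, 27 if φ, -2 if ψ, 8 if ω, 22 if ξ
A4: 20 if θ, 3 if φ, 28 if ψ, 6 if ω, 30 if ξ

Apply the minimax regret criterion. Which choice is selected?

Column bests: θ=30, φ=27, ψ=28, ω=8, ξ=30.
A1 regrets: 8, 13, 14, 3, 18 → max 18
A2 regrets: 37, 23, 25, 1, 36 → max 37
A3 regrets: 0, 0, 30, 0, 8 → max 30
A4 regrets: 10, 24, 0, 2, 0 → max 24
Smallest max regret = 18 → A1.

A1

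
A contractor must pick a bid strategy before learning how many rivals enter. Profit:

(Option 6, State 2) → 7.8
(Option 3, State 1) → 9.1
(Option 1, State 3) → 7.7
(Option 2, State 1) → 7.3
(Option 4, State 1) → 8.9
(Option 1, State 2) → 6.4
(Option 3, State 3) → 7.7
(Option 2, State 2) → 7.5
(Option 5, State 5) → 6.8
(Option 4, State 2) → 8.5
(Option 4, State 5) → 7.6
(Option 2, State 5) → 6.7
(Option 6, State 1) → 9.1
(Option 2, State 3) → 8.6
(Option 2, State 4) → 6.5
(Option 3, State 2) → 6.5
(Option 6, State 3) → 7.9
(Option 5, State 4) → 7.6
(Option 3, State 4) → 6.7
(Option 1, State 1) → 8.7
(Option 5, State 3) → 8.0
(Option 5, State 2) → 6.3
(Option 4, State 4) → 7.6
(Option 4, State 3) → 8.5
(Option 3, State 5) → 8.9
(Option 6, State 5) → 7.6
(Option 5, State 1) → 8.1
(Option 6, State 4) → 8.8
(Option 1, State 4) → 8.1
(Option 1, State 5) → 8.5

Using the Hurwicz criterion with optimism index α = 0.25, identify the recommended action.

Option 6

Option 1: 0.25·8.7 + 0.75·6.4 = 6.975
Option 2: 0.25·8.6 + 0.75·6.5 = 7.025
Option 3: 0.25·9.1 + 0.75·6.5 = 7.15
Option 4: 0.25·8.9 + 0.75·7.6 = 7.925
Option 5: 0.25·8.1 + 0.75·6.3 = 6.75
Option 6: 0.25·9.1 + 0.75·7.6 = 7.975
Highest Hurwicz score = 7.975 → Option 6.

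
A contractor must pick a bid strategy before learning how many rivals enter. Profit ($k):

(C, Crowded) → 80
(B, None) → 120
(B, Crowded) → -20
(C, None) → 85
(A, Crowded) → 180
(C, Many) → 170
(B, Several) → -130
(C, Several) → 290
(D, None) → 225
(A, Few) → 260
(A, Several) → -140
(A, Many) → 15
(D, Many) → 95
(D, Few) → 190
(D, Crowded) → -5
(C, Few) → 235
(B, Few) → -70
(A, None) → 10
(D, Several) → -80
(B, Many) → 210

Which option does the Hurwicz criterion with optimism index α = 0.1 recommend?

C

A: 0.1·260 + 0.9·(-140) = -100
B: 0.1·210 + 0.9·(-130) = -96
C: 0.1·290 + 0.9·80 = 101
D: 0.1·225 + 0.9·(-80) = -49.5
Highest Hurwicz score = 101 → C.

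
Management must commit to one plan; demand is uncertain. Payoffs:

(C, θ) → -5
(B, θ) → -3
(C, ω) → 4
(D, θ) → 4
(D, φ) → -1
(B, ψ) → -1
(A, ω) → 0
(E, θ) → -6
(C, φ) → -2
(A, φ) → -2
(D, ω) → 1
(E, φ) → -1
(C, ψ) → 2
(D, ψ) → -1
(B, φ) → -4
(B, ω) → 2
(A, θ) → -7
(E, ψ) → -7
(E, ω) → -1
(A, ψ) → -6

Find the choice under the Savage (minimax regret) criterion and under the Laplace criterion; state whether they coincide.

minimax regret → D; laplace → D (agree)

Column bests: θ=4, φ=-1, ψ=2, ω=4.
A regrets: 11, 1, 8, 4 → max 11
B regrets: 7, 3, 3, 2 → max 7
C regrets: 9, 1, 0, 0 → max 9
D regrets: 0, 0, 3, 3 → max 3
E regrets: 10, 0, 9, 5 → max 10
Smallest max regret = 3 → D.
Row averages: A=-3.75, B=-1.5, C=-0.25, D=0.75, E=-3.75
Highest average = 0.75 → D.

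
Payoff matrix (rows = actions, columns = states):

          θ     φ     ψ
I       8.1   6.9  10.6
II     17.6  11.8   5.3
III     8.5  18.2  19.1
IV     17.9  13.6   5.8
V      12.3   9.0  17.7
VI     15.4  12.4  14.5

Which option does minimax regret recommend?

Column bests: θ=17.9, φ=18.2, ψ=19.1.
I regrets: 9.8, 11.3, 8.5 → max 11.3
II regrets: 0.3, 6.4, 13.8 → max 13.8
III regrets: 9.4, 0.0, 0.0 → max 9.4
IV regrets: 0.0, 4.6, 13.3 → max 13.3
V regrets: 5.6, 9.2, 1.4 → max 9.2
VI regrets: 2.5, 5.8, 4.6 → max 5.8
Smallest max regret = 5.8 → VI.

VI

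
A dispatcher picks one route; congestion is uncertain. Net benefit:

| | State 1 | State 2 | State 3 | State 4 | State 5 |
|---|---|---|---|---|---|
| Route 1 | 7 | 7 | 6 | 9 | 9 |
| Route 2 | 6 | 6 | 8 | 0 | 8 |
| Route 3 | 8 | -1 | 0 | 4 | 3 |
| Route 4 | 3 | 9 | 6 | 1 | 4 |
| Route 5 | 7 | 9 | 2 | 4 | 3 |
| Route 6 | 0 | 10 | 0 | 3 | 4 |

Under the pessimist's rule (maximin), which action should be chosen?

Row minima: Route 1=6, Route 2=0, Route 3=-1, Route 4=1, Route 5=2, Route 6=0
Best worst-case = 6 → Route 1.

Route 1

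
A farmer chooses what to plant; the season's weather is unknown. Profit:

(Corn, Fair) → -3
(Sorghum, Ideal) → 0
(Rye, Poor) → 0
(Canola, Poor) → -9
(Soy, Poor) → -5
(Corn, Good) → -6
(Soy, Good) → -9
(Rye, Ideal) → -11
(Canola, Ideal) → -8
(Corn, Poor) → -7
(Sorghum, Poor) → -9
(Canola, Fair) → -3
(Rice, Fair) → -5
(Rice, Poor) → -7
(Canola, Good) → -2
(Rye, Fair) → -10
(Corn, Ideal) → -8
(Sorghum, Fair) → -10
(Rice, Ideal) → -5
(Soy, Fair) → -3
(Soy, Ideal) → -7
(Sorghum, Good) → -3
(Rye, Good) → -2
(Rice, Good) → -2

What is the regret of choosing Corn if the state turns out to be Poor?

Best payoff under Poor is 0.
Regret = 0 − (-7) = 7.

7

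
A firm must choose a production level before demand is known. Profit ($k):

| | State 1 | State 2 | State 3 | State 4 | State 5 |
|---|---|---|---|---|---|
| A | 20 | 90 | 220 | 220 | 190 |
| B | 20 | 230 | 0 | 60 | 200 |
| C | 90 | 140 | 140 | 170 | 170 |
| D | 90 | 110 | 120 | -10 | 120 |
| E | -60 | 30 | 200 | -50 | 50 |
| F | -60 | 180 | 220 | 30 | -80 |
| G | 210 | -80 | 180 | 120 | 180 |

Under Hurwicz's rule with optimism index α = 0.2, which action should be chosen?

C

A: 0.2·220 + 0.8·20 = 60
B: 0.2·230 + 0.8·0 = 46
C: 0.2·170 + 0.8·90 = 106
D: 0.2·120 + 0.8·(-10) = 16
E: 0.2·200 + 0.8·(-60) = -8
F: 0.2·220 + 0.8·(-80) = -20
G: 0.2·210 + 0.8·(-80) = -22
Highest Hurwicz score = 106 → C.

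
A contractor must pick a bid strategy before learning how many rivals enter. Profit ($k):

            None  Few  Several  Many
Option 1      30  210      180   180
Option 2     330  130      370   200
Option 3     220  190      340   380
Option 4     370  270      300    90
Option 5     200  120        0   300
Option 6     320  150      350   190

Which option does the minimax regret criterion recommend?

Option 3

Column bests: None=370, Few=270, Several=370, Many=380.
Option 1 regrets: 340, 60, 190, 200 → max 340
Option 2 regrets: 40, 140, 0, 180 → max 180
Option 3 regrets: 150, 80, 30, 0 → max 150
Option 4 regrets: 0, 0, 70, 290 → max 290
Option 5 regrets: 170, 150, 370, 80 → max 370
Option 6 regrets: 50, 120, 20, 190 → max 190
Smallest max regret = 150 → Option 3.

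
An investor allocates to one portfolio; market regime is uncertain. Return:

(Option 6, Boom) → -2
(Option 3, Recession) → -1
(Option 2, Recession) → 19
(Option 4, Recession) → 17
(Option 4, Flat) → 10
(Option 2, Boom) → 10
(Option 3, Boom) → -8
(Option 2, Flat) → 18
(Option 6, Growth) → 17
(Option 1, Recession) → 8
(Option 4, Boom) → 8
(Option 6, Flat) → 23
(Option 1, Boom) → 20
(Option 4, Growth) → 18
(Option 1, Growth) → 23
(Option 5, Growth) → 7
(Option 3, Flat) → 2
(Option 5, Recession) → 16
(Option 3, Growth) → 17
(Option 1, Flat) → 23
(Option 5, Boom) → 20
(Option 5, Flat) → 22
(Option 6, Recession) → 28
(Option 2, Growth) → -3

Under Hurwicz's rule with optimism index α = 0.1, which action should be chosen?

Option 1: 0.1·23 + 0.9·8 = 9.5
Option 2: 0.1·19 + 0.9·(-3) = -0.8
Option 3: 0.1·17 + 0.9·(-8) = -5.5
Option 4: 0.1·18 + 0.9·8 = 9
Option 5: 0.1·22 + 0.9·7 = 8.5
Option 6: 0.1·28 + 0.9·(-2) = 1
Highest Hurwicz score = 9.5 → Option 1.

Option 1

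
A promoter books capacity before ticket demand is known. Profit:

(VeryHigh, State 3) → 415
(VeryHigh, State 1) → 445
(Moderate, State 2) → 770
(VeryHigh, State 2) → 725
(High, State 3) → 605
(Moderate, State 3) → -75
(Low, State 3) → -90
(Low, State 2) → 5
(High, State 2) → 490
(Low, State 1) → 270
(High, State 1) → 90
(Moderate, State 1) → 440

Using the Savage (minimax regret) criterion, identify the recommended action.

VeryHigh

Column bests: State 1=445, State 2=770, State 3=605.
Low regrets: 175, 765, 695 → max 765
Moderate regrets: 5, 0, 680 → max 680
High regrets: 355, 280, 0 → max 355
VeryHigh regrets: 0, 45, 190 → max 190
Smallest max regret = 190 → VeryHigh.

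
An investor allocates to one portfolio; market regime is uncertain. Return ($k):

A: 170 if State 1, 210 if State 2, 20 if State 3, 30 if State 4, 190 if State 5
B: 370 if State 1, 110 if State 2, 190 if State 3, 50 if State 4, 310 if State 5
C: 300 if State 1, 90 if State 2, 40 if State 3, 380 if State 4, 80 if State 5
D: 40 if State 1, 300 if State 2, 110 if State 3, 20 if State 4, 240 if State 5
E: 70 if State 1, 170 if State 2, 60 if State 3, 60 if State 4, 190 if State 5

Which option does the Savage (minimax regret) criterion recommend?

C

Column bests: State 1=370, State 2=300, State 3=190, State 4=380, State 5=310.
A regrets: 200, 90, 170, 350, 120 → max 350
B regrets: 0, 190, 0, 330, 0 → max 330
C regrets: 70, 210, 150, 0, 230 → max 230
D regrets: 330, 0, 80, 360, 70 → max 360
E regrets: 300, 130, 130, 320, 120 → max 320
Smallest max regret = 230 → C.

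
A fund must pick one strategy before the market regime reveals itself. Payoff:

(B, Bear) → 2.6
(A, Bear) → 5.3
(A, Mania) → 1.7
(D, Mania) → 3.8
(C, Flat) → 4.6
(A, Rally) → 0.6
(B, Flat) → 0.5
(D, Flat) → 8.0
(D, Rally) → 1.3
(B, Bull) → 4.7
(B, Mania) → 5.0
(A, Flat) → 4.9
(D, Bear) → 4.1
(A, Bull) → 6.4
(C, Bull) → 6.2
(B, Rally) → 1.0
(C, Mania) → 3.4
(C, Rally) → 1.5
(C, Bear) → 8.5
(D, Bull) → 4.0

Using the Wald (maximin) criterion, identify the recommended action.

C

Row minima: A=0.6, B=0.5, C=1.5, D=1.3
Best worst-case = 1.5 → C.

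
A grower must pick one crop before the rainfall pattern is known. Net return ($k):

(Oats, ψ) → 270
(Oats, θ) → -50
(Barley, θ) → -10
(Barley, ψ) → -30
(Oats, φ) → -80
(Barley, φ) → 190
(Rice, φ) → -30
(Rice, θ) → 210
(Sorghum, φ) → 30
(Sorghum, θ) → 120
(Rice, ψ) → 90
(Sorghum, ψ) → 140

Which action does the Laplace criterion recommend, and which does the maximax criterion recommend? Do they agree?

laplace → Sorghum; maximax → Oats (disagree)

Row averages: Barley=50, Sorghum=290/3, Oats=140/3, Rice=90
Highest average = 290/3 → Sorghum.
Row maxima: Barley=190, Sorghum=140, Oats=270, Rice=210
Best best-case = 270 → Oats.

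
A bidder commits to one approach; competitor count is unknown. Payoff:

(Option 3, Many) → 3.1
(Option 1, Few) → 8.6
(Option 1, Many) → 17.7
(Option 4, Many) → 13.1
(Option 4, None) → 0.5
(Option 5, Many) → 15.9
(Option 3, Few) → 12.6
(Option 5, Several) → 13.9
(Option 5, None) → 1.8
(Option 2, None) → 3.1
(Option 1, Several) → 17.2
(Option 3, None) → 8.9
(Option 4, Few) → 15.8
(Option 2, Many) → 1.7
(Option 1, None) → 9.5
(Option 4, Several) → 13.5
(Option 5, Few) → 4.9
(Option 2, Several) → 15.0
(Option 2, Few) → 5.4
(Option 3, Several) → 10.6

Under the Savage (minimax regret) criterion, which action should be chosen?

Column bests: None=9.5, Few=15.8, Several=17.2, Many=17.7.
Option 1 regrets: 0.0, 7.2, 0.0, 0.0 → max 7.2
Option 2 regrets: 6.4, 10.4, 2.2, 16.0 → max 16.0
Option 3 regrets: 0.6, 3.2, 6.6, 14.6 → max 14.6
Option 4 regrets: 9.0, 0.0, 3.7, 4.6 → max 9.0
Option 5 regrets: 7.7, 10.9, 3.3, 1.8 → max 10.9
Smallest max regret = 7.2 → Option 1.

Option 1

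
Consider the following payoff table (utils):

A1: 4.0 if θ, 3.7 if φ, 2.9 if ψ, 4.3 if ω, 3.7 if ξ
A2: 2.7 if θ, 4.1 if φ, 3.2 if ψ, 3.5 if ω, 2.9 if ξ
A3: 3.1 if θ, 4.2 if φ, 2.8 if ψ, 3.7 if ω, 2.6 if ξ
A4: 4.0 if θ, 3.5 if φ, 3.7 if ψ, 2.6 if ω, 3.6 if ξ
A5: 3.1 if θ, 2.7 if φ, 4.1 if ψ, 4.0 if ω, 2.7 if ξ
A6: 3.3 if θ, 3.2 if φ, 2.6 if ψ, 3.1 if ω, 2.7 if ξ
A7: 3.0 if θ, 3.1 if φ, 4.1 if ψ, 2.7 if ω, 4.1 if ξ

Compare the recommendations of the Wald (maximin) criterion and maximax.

Row minima: A1=2.9, A2=2.7, A3=2.6, A4=2.6, A5=2.7, A6=2.6, A7=2.7
Best worst-case = 2.9 → A1.
Row maxima: A1=4.3, A2=4.1, A3=4.2, A4=4.0, A5=4.1, A6=3.3, A7=4.1
Best best-case = 4.3 → A1.

maximin → A1; maximax → A1 (agree)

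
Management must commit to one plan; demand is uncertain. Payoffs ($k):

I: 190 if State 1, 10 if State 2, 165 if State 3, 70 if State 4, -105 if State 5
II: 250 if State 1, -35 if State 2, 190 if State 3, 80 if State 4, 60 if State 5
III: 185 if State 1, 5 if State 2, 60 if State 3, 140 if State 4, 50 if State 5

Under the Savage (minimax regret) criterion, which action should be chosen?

II

Column bests: State 1=250, State 2=10, State 3=190, State 4=140, State 5=60.
I regrets: 60, 0, 25, 70, 165 → max 165
II regrets: 0, 45, 0, 60, 0 → max 60
III regrets: 65, 5, 130, 0, 10 → max 130
Smallest max regret = 60 → II.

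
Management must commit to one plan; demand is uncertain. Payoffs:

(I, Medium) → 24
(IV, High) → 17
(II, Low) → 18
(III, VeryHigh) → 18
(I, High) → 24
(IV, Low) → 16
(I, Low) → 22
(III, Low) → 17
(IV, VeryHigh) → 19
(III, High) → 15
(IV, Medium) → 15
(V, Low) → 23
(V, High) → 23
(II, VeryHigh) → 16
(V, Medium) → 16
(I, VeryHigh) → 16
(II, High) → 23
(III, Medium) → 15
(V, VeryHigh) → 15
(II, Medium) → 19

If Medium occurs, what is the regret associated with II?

Best payoff under Medium is 24.
Regret = 24 − 19 = 5.

5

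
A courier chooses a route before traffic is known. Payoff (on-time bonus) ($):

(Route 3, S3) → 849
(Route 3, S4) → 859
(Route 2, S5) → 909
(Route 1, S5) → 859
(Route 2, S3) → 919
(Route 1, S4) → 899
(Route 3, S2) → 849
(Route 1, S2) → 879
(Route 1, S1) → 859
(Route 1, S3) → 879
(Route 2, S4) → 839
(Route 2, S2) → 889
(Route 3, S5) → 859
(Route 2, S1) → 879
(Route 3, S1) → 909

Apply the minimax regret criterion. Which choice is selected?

Column bests: S1=909, S2=889, S3=919, S4=899, S5=909.
Route 1 regrets: 50, 10, 40, 0, 50 → max 50
Route 2 regrets: 30, 0, 0, 60, 0 → max 60
Route 3 regrets: 0, 40, 70, 40, 50 → max 70
Smallest max regret = 50 → Route 1.

Route 1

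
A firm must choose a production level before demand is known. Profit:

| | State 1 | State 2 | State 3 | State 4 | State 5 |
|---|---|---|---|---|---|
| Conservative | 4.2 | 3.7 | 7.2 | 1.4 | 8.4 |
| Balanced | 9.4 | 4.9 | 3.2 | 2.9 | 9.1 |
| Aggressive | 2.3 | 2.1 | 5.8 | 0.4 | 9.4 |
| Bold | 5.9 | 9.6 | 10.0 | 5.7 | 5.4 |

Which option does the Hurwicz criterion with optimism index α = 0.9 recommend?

Bold

Conservative: 0.9·8.4 + 0.1·1.4 = 7.7
Balanced: 0.9·9.4 + 0.1·2.9 = 8.75
Aggressive: 0.9·9.4 + 0.1·0.4 = 8.5
Bold: 0.9·10.0 + 0.1·5.4 = 9.54
Highest Hurwicz score = 9.54 → Bold.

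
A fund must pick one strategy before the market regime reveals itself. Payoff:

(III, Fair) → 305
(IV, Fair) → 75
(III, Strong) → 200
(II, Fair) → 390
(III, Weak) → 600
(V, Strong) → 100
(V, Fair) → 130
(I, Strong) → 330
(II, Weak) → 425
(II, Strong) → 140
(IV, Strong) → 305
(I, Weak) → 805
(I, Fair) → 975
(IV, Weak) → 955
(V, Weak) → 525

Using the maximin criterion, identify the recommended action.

I

Row minima: I=330, II=140, III=200, IV=75, V=100
Best worst-case = 330 → I.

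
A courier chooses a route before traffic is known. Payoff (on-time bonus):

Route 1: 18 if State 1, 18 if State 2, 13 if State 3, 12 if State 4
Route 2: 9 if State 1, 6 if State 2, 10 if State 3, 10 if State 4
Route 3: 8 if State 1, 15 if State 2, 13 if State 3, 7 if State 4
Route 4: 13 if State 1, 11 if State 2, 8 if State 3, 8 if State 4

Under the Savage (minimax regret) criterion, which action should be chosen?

Column bests: State 1=18, State 2=18, State 3=13, State 4=12.
Route 1 regrets: 0, 0, 0, 0 → max 0
Route 2 regrets: 9, 12, 3, 2 → max 12
Route 3 regrets: 10, 3, 0, 5 → max 10
Route 4 regrets: 5, 7, 5, 4 → max 7
Smallest max regret = 0 → Route 1.

Route 1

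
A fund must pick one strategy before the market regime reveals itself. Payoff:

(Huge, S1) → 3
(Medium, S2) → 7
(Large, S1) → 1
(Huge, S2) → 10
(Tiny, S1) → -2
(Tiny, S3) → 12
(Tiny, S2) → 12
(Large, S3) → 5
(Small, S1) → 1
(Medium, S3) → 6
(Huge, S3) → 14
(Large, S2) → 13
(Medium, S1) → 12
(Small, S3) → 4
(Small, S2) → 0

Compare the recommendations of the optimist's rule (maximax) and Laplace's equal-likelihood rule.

Row maxima: Tiny=12, Small=4, Medium=12, Large=13, Huge=14
Best best-case = 14 → Huge.
Row averages: Tiny=22/3, Small=5/3, Medium=25/3, Large=19/3, Huge=9
Highest average = 9 → Huge.

maximax → Huge; laplace → Huge (agree)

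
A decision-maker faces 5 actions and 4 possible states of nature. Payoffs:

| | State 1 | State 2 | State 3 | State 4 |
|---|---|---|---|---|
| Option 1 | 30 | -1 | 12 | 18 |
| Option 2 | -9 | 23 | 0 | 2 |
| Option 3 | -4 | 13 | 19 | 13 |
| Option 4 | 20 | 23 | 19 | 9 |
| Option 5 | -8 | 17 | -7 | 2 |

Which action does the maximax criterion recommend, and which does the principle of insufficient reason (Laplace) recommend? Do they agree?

Row maxima: Option 1=30, Option 2=23, Option 3=19, Option 4=23, Option 5=17
Best best-case = 30 → Option 1.
Row averages: Option 1=14.75, Option 2=4, Option 3=10.25, Option 4=17.75, Option 5=1
Highest average = 17.75 → Option 4.

maximax → Option 1; laplace → Option 4 (disagree)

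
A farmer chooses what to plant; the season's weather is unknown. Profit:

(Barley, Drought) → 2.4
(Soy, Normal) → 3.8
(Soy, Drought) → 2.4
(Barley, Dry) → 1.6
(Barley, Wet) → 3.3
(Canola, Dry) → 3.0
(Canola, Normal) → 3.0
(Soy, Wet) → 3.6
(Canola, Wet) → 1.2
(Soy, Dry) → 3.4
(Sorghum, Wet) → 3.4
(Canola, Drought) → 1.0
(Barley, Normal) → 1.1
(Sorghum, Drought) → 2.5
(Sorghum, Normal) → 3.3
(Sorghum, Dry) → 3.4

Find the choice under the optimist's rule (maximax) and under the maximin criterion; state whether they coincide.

maximax → Soy; maximin → Sorghum (disagree)

Row maxima: Soy=3.8, Barley=3.3, Canola=3.0, Sorghum=3.4
Best best-case = 3.8 → Soy.
Row minima: Soy=2.4, Barley=1.1, Canola=1.0, Sorghum=2.5
Best worst-case = 2.5 → Sorghum.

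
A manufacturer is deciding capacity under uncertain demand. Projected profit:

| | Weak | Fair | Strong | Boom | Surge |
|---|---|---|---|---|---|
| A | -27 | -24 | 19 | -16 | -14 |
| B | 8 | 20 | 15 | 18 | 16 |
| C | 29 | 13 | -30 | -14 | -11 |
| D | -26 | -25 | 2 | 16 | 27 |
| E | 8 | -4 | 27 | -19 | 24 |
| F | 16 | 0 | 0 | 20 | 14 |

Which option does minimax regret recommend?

B

Column bests: Weak=29, Fair=20, Strong=27, Boom=20, Surge=27.
A regrets: 56, 44, 8, 36, 41 → max 56
B regrets: 21, 0, 12, 2, 11 → max 21
C regrets: 0, 7, 57, 34, 38 → max 57
D regrets: 55, 45, 25, 4, 0 → max 55
E regrets: 21, 24, 0, 39, 3 → max 39
F regrets: 13, 20, 27, 0, 13 → max 27
Smallest max regret = 21 → B.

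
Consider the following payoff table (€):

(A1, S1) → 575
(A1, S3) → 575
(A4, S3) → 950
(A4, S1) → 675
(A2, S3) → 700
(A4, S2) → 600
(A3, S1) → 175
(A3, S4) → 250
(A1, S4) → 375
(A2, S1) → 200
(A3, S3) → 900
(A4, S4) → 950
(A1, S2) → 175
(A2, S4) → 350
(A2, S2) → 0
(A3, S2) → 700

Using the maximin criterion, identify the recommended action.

Row minima: A1=175, A2=0, A3=175, A4=600
Best worst-case = 600 → A4.

A4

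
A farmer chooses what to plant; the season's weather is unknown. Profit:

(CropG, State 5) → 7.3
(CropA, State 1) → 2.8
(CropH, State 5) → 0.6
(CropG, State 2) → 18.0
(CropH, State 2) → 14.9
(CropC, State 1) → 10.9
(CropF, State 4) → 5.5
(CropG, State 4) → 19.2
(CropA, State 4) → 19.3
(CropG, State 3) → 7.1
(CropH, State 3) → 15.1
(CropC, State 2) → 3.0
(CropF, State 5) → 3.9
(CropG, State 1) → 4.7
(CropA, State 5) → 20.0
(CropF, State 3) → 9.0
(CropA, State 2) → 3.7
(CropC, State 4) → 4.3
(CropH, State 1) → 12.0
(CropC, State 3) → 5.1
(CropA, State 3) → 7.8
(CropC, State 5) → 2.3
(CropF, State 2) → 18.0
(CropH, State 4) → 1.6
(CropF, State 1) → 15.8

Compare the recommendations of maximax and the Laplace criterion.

maximax → CropA; laplace → CropG (disagree)

Row maxima: CropC=10.9, CropA=20.0, CropH=15.1, CropG=19.2, CropF=18.0
Best best-case = 20.0 → CropA.
Row averages: CropC=5.12, CropA=10.72, CropH=8.84, CropG=11.26, CropF=10.44
Highest average = 11.26 → CropG.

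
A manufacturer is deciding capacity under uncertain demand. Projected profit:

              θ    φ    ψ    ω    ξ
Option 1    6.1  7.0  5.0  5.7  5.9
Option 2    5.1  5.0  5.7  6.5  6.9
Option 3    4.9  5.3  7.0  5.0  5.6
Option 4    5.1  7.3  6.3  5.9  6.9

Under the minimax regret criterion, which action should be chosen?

Option 4

Column bests: θ=6.1, φ=7.3, ψ=7.0, ω=6.5, ξ=6.9.
Option 1 regrets: 0.0, 0.3, 2.0, 0.8, 1.0 → max 2.0
Option 2 regrets: 1.0, 2.3, 1.3, 0.0, 0.0 → max 2.3
Option 3 regrets: 1.2, 2.0, 0.0, 1.5, 1.3 → max 2.0
Option 4 regrets: 1.0, 0.0, 0.7, 0.6, 0.0 → max 1.0
Smallest max regret = 1.0 → Option 4.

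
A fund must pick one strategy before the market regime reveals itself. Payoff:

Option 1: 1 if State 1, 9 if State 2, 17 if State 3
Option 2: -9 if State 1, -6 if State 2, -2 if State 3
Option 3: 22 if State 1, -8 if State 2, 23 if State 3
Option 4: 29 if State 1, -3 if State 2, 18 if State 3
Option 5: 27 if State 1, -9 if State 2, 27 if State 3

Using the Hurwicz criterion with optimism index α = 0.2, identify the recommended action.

Option 1

Option 1: 0.2·17 + 0.8·1 = 4.2
Option 2: 0.2·(-2) + 0.8·(-9) = -7.6
Option 3: 0.2·23 + 0.8·(-8) = -1.8
Option 4: 0.2·29 + 0.8·(-3) = 3.4
Option 5: 0.2·27 + 0.8·(-9) = -1.8
Highest Hurwicz score = 4.2 → Option 1.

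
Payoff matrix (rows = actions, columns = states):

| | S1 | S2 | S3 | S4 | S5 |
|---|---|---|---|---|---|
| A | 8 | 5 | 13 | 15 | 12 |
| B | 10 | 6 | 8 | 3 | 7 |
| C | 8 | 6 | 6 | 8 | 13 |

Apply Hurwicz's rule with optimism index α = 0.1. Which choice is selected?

C

A: 0.1·15 + 0.9·5 = 6
B: 0.1·10 + 0.9·3 = 3.7
C: 0.1·13 + 0.9·6 = 6.7
Highest Hurwicz score = 6.7 → C.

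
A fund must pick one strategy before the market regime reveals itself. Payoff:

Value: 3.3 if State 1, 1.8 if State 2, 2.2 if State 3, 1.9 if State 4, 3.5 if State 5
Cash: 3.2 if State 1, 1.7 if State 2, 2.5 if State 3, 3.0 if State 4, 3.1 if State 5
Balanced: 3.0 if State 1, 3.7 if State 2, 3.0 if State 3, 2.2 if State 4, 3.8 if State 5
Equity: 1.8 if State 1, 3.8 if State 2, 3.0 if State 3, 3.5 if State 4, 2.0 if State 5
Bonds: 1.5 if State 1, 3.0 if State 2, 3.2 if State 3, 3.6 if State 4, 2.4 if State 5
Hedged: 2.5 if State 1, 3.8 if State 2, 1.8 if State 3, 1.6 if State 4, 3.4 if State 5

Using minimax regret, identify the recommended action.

Balanced

Column bests: State 1=3.3, State 2=3.8, State 3=3.2, State 4=3.6, State 5=3.8.
Value regrets: 0.0, 2.0, 1.0, 1.7, 0.3 → max 2.0
Cash regrets: 0.1, 2.1, 0.7, 0.6, 0.7 → max 2.1
Balanced regrets: 0.3, 0.1, 0.2, 1.4, 0.0 → max 1.4
Equity regrets: 1.5, 0.0, 0.2, 0.1, 1.8 → max 1.8
Bonds regrets: 1.8, 0.8, 0.0, 0.0, 1.4 → max 1.8
Hedged regrets: 0.8, 0.0, 1.4, 2.0, 0.4 → max 2.0
Smallest max regret = 1.4 → Balanced.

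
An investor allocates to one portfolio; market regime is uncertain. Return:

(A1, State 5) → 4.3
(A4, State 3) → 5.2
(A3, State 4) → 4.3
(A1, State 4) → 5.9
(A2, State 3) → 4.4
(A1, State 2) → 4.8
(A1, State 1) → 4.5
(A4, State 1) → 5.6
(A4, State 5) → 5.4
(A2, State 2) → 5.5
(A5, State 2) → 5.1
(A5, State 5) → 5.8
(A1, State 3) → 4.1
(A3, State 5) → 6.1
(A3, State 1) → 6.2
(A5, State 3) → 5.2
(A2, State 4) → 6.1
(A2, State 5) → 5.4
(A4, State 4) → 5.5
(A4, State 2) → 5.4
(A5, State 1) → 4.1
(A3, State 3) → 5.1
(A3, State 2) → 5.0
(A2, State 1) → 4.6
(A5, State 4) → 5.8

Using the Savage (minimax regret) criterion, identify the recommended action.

A4

Column bests: State 1=6.2, State 2=5.5, State 3=5.2, State 4=6.1, State 5=6.1.
A1 regrets: 1.7, 0.7, 1.1, 0.2, 1.8 → max 1.8
A2 regrets: 1.6, 0.0, 0.8, 0.0, 0.7 → max 1.6
A3 regrets: 0.0, 0.5, 0.1, 1.8, 0.0 → max 1.8
A4 regrets: 0.6, 0.1, 0.0, 0.6, 0.7 → max 0.7
A5 regrets: 2.1, 0.4, 0.0, 0.3, 0.3 → max 2.1
Smallest max regret = 0.7 → A4.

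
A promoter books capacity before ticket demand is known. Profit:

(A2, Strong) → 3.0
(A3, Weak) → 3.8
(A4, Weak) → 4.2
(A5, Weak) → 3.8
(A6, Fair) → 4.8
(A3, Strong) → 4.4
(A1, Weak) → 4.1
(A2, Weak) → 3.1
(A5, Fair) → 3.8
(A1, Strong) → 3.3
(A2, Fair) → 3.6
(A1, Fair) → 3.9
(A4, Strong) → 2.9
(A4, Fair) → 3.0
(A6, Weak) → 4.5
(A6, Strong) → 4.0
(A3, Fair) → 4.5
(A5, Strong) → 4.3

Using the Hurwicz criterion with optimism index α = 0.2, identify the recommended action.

A6

A1: 0.2·4.1 + 0.8·3.3 = 3.46
A2: 0.2·3.6 + 0.8·3.0 = 3.12
A3: 0.2·4.5 + 0.8·3.8 = 3.94
A4: 0.2·4.2 + 0.8·2.9 = 3.16
A5: 0.2·4.3 + 0.8·3.8 = 3.9
A6: 0.2·4.8 + 0.8·4.0 = 4.16
Highest Hurwicz score = 4.16 → A6.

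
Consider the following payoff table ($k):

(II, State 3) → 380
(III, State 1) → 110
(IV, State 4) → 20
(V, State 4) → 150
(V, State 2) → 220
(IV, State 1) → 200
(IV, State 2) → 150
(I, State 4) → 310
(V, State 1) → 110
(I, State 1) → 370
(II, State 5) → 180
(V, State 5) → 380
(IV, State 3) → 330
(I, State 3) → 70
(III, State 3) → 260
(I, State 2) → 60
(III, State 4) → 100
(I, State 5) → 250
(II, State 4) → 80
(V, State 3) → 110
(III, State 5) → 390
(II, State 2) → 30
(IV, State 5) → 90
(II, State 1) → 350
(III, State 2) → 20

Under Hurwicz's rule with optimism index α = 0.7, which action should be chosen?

V

I: 0.7·370 + 0.3·60 = 277
II: 0.7·380 + 0.3·30 = 275
III: 0.7·390 + 0.3·20 = 279
IV: 0.7·330 + 0.3·20 = 237
V: 0.7·380 + 0.3·110 = 299
Highest Hurwicz score = 299 → V.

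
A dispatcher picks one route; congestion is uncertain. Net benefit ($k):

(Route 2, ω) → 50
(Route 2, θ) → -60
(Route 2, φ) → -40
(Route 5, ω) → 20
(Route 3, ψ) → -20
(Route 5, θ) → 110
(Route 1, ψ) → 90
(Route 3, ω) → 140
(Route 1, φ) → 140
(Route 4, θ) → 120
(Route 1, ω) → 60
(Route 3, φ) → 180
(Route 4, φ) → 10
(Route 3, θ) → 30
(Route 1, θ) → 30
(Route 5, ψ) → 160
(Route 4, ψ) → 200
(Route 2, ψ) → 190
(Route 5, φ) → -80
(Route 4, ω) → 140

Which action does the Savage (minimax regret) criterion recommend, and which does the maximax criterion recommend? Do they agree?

minimax regret → Route 1; maximax → Route 4 (disagree)

Column bests: θ=120, φ=180, ψ=200, ω=140.
Route 1 regrets: 90, 40, 110, 80 → max 110
Route 2 regrets: 180, 220, 10, 90 → max 220
Route 3 regrets: 90, 0, 220, 0 → max 220
Route 4 regrets: 0, 170, 0, 0 → max 170
Route 5 regrets: 10, 260, 40, 120 → max 260
Smallest max regret = 110 → Route 1.
Row maxima: Route 1=140, Route 2=190, Route 3=180, Route 4=200, Route 5=160
Best best-case = 200 → Route 4.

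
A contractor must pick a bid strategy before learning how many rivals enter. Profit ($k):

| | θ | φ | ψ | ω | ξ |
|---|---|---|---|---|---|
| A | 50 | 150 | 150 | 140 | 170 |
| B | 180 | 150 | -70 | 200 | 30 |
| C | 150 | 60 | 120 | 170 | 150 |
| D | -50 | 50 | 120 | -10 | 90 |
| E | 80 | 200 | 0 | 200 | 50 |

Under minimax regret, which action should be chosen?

Column bests: θ=180, φ=200, ψ=150, ω=200, ξ=170.
A regrets: 130, 50, 0, 60, 0 → max 130
B regrets: 0, 50, 220, 0, 140 → max 220
C regrets: 30, 140, 30, 30, 20 → max 140
D regrets: 230, 150, 30, 210, 80 → max 230
E regrets: 100, 0, 150, 0, 120 → max 150
Smallest max regret = 130 → A.

A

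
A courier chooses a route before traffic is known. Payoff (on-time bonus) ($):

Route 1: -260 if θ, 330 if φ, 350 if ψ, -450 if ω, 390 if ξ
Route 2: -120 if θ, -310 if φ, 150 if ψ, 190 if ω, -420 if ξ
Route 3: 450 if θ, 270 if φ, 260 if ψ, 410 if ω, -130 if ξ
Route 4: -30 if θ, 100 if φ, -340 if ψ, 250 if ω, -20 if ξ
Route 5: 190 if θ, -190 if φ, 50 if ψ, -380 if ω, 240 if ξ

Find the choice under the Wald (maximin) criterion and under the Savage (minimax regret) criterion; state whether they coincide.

Row minima: Route 1=-450, Route 2=-420, Route 3=-130, Route 4=-340, Route 5=-380
Best worst-case = -130 → Route 3.
Column bests: θ=450, φ=330, ψ=350, ω=410, ξ=390.
Route 1 regrets: 710, 0, 0, 860, 0 → max 860
Route 2 regrets: 570, 640, 200, 220, 810 → max 810
Route 3 regrets: 0, 60, 90, 0, 520 → max 520
Route 4 regrets: 480, 230, 690, 160, 410 → max 690
Route 5 regrets: 260, 520, 300, 790, 150 → max 790
Smallest max regret = 520 → Route 3.

maximin → Route 3; minimax regret → Route 3 (agree)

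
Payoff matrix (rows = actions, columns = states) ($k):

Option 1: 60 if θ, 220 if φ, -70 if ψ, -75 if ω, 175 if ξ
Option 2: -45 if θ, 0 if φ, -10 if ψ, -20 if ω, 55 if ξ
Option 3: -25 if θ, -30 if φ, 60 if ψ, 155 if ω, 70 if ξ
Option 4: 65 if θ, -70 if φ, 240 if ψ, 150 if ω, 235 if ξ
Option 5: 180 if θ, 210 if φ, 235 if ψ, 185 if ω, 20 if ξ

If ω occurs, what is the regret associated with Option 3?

30

Best payoff under ω is 185.
Regret = 185 − 155 = 30.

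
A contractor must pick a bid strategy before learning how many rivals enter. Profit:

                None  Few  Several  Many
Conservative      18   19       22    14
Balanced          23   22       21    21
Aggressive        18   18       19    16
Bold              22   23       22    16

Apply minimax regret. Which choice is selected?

Balanced

Column bests: None=23, Few=23, Several=22, Many=21.
Conservative regrets: 5, 4, 0, 7 → max 7
Balanced regrets: 0, 1, 1, 0 → max 1
Aggressive regrets: 5, 5, 3, 5 → max 5
Bold regrets: 1, 0, 0, 5 → max 5
Smallest max regret = 1 → Balanced.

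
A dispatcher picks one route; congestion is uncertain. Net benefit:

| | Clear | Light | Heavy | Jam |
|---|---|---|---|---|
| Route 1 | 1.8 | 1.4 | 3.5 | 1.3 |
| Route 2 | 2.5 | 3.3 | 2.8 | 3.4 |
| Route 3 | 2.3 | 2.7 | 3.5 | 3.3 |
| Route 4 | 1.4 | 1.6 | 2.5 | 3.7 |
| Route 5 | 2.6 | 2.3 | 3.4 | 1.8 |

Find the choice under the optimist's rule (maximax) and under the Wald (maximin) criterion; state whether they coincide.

maximax → Route 4; maximin → Route 2 (disagree)

Row maxima: Route 1=3.5, Route 2=3.4, Route 3=3.5, Route 4=3.7, Route 5=3.4
Best best-case = 3.7 → Route 4.
Row minima: Route 1=1.3, Route 2=2.5, Route 3=2.3, Route 4=1.4, Route 5=1.8
Best worst-case = 2.5 → Route 2.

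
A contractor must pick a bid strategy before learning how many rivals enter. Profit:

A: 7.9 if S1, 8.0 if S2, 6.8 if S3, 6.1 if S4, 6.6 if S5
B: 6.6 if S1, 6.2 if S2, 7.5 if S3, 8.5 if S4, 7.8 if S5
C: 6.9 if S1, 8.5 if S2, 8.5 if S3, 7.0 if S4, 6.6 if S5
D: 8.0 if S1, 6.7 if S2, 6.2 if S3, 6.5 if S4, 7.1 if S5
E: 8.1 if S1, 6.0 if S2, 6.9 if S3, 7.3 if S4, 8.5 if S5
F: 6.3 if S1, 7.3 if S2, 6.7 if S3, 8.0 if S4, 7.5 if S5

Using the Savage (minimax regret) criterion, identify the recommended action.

F

Column bests: S1=8.1, S2=8.5, S3=8.5, S4=8.5, S5=8.5.
A regrets: 0.2, 0.5, 1.7, 2.4, 1.9 → max 2.4
B regrets: 1.5, 2.3, 1.0, 0.0, 0.7 → max 2.3
C regrets: 1.2, 0.0, 0.0, 1.5, 1.9 → max 1.9
D regrets: 0.1, 1.8, 2.3, 2.0, 1.4 → max 2.3
E regrets: 0.0, 2.5, 1.6, 1.2, 0.0 → max 2.5
F regrets: 1.8, 1.2, 1.8, 0.5, 1.0 → max 1.8
Smallest max regret = 1.8 → F.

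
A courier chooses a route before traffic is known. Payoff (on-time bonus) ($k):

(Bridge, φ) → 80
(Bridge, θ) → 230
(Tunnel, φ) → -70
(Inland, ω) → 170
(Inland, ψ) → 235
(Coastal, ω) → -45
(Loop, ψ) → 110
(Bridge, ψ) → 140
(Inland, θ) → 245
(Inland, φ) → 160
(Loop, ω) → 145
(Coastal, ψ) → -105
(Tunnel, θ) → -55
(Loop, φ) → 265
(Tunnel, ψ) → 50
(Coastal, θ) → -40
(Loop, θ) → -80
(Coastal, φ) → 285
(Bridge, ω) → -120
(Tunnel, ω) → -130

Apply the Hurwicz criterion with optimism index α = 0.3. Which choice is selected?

Tunnel: 0.3·50 + 0.7·(-130) = -76
Bridge: 0.3·230 + 0.7·(-120) = -15
Inland: 0.3·245 + 0.7·160 = 185.5
Loop: 0.3·265 + 0.7·(-80) = 23.5
Coastal: 0.3·285 + 0.7·(-105) = 12
Highest Hurwicz score = 185.5 → Inland.

Inland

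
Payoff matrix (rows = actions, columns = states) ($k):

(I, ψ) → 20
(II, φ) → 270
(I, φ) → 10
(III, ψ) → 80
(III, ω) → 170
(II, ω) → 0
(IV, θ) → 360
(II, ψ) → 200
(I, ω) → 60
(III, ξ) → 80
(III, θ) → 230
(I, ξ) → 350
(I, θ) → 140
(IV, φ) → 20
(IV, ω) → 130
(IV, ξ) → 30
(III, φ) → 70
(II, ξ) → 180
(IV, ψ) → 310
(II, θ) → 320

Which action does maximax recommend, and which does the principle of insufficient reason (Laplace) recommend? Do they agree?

Row maxima: I=350, II=320, III=230, IV=360
Best best-case = 360 → IV.
Row averages: I=116, II=194, III=126, IV=170
Highest average = 194 → II.

maximax → IV; laplace → II (disagree)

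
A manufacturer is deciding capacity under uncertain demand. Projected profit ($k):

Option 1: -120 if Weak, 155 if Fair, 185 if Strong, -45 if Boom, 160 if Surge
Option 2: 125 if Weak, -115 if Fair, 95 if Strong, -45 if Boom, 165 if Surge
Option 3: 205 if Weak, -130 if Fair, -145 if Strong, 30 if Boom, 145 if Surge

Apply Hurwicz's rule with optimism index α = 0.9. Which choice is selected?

Option 3

Option 1: 0.9·185 + 0.1·(-120) = 154.5
Option 2: 0.9·165 + 0.1·(-115) = 137
Option 3: 0.9·205 + 0.1·(-145) = 170
Highest Hurwicz score = 170 → Option 3.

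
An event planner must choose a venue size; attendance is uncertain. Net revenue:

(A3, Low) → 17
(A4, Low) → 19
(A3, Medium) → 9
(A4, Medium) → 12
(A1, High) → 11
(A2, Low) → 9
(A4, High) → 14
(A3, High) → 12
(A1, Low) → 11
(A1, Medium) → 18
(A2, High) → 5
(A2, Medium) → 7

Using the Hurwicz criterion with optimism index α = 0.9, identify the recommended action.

A4

A1: 0.9·18 + 0.1·11 = 17.3
A2: 0.9·9 + 0.1·5 = 8.6
A3: 0.9·17 + 0.1·9 = 16.2
A4: 0.9·19 + 0.1·12 = 18.3
Highest Hurwicz score = 18.3 → A4.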